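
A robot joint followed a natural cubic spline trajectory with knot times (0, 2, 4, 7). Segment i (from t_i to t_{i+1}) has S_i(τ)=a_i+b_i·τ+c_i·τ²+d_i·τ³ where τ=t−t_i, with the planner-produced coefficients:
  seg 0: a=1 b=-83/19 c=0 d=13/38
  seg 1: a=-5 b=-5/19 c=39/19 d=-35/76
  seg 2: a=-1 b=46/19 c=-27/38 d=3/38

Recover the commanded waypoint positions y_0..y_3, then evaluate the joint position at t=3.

y_0=1 y_1=-5 y_2=-1 y_3=2
S(3) = -279/76

y_0 = S_0(0) = a_0 = 1
y_1 = S_1(0) = a_1 = -5
y_2 = S_2(0) = a_2 = -1
y_3 = S_2(3) = 2
t_q=3 is in segment 1 (τ=1); S_1(τ)=-279/76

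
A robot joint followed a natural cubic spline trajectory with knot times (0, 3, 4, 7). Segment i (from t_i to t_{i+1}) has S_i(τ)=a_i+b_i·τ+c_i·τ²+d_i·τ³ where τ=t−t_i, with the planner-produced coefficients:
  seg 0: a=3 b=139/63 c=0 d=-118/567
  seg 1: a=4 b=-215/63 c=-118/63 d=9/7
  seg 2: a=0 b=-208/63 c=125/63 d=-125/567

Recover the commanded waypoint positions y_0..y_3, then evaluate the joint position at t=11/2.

y_0 = S_0(0) = a_0 = 3
y_1 = S_1(0) = a_1 = 4
y_2 = S_2(0) = a_2 = 0
y_3 = S_2(3) = 2
t_q=11/2 is in segment 2 (τ=3/2); S_2(τ)=-69/56

y_0=3 y_1=4 y_2=0 y_3=2
S(11/2) = -69/56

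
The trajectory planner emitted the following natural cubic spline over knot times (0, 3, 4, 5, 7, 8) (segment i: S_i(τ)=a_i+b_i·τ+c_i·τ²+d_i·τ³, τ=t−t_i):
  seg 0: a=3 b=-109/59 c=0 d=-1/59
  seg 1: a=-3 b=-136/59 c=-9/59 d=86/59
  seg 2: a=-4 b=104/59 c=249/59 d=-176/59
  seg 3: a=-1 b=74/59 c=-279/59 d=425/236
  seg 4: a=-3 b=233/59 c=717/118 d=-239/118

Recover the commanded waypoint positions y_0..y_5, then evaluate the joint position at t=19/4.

y_0=3 y_1=-3 y_2=-4 y_3=-1 y_4=-3 y_5=5
S(19/4) = -25/16

y_0 = S_0(0) = a_0 = 3
y_1 = S_1(0) = a_1 = -3
y_2 = S_2(0) = a_2 = -4
y_3 = S_3(0) = a_3 = -1
y_4 = S_4(0) = a_4 = -3
y_5 = S_4(1) = 5
t_q=19/4 is in segment 2 (τ=3/4); S_2(τ)=-25/16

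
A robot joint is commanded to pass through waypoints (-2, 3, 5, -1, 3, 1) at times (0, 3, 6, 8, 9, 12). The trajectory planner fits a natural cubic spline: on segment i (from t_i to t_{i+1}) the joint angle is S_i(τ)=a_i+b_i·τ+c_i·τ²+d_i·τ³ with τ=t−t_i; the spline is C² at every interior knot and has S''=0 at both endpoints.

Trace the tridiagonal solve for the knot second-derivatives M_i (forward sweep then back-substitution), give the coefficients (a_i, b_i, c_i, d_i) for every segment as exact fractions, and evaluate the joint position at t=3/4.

Δ: Δ0=5/3, Δ1=2/3, Δ2=-3, Δ3=4, Δ4=-2/3
row 1: diag=12, rhs=-6; c'=1/4, d'=-1/2
row 2: denom=10−3·1/4=37/4; d'=(-22−3·-1/2)/(37/4)=-82/37
row 3: denom=6−2·8/37=206/37; d'=(42−2·-82/37)/(206/37)=859/103
row 4: denom=8−1·37/206=1611/206; d'=(-28−1·859/103)/(1611/206)=-7486/1611
back: M4=-7486/1611
back: M3=859/103−37/206·-7486/1611=14780/1611
back: M2=-82/37−8/37·14780/1611=-6766/1611
back: M1=-1/2−1/4·-6766/1611=886/1611
M: M0=0, M1=886/1611, M2=-6766/1611, M3=14780/1611, M4=-7486/1611, M5=0
seg 0: a=-2, c=M0/2=0, d=(M1−M0)/(6·3)=443/14499, b=Δ0−h0·(2M0+M1)/6=2242/1611
seg 1: a=3, c=M1/2=443/1611, d=(M2−M1)/(6·3)=-3826/14499, b=Δ1−h1·(2M1+M2)/6=3571/1611
seg 2: a=5, c=M2/2=-3383/1611, d=(M3−M2)/(6·2)=399/358, b=Δ2−h2·(2M2+M3)/6=-5249/1611
seg 3: a=-1, c=M3/2=7390/1611, d=(M4−M3)/(6·1)=-1237/537, b=Δ3−h3·(2M3+M4)/6=2765/1611
seg 4: a=3, c=M4/2=-3743/1611, d=(M5−M4)/(6·3)=3743/14499, b=Δ4−h4·(2M4+M5)/6=6412/1611
t_q=3/4 → seg 0, τ=3/4; S=-2+2242/1611·τ+0·τ²+443/14499·τ³=-10807/11456

  seg 0: a=-2 b=2242/1611 c=0 d=443/14499
  seg 1: a=3 b=3571/1611 c=443/1611 d=-3826/14499
  seg 2: a=5 b=-5249/1611 c=-3383/1611 d=399/358
  seg 3: a=-1 b=2765/1611 c=7390/1611 d=-1237/537
  seg 4: a=3 b=6412/1611 c=-3743/1611 d=3743/14499
S(3/4) = -10807/11456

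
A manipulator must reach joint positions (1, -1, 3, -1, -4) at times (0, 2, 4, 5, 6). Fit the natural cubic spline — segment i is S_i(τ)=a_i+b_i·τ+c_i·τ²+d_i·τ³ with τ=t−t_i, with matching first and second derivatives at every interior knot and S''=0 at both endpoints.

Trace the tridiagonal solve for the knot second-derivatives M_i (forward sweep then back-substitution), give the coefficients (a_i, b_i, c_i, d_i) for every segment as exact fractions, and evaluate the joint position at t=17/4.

Δ: Δ0=-1, Δ1=2, Δ2=-4, Δ3=-3
row 1: diag=8, rhs=18; c'=1/4, d'=9/4
row 2: denom=6−2·1/4=11/2; d'=(-36−2·9/4)/(11/2)=-81/11
row 3: denom=4−1·2/11=42/11; d'=(6−1·-81/11)/(42/11)=7/2
back: M3=7/2
back: M2=-81/11−2/11·7/2=-8
back: M1=9/4−1/4·-8=17/4
M: M0=0, M1=17/4, M2=-8, M3=7/2, M4=0
seg 0: a=1, c=M0/2=0, d=(M1−M0)/(6·2)=17/48, b=Δ0−h0·(2M0+M1)/6=-29/12
seg 1: a=-1, c=M1/2=17/8, d=(M2−M1)/(6·2)=-49/48, b=Δ1−h1·(2M1+M2)/6=11/6
seg 2: a=3, c=M2/2=-4, d=(M3−M2)/(6·1)=23/12, b=Δ2−h2·(2M2+M3)/6=-23/12
seg 3: a=-1, c=M3/2=7/4, d=(M4−M3)/(6·1)=-7/12, b=Δ3−h3·(2M3+M4)/6=-25/6
t_q=17/4 → seg 2, τ=1/4; S=3+-23/12·τ+-4·τ²+23/12·τ³=589/256

  seg 0: a=1 b=-29/12 c=0 d=17/48
  seg 1: a=-1 b=11/6 c=17/8 d=-49/48
  seg 2: a=3 b=-23/12 c=-4 d=23/12
  seg 3: a=-1 b=-25/6 c=7/4 d=-7/12
S(17/4) = 589/256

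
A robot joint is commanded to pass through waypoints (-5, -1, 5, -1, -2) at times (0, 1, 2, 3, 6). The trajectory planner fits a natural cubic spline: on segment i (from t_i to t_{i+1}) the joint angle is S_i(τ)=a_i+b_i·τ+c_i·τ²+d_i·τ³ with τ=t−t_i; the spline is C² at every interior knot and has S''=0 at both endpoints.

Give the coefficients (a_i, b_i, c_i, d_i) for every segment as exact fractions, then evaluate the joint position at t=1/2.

  seg 0: a=-5 b=901/348 c=0 d=491/348
  seg 1: a=-1 b=1187/174 c=491/116 d=-1759/348
  seg 2: a=5 b=43/348 c=-317/29 d=1673/348
  seg 3: a=-1 b=-1273/174 c=405/116 d=-45/116
S(1/2) = -3275/928

Δ: Δ0=4, Δ1=6, Δ2=-6, Δ3=-1/3
row 1: diag=4, rhs=12; c'=1/4, d'=3
row 2: denom=4−1·1/4=15/4; d'=(-72−1·3)/(15/4)=-20
row 3: denom=8−1·4/15=116/15; d'=(34−1·-20)/(116/15)=405/58
back: M3=405/58
back: M2=-20−4/15·405/58=-634/29
back: M1=3−1/4·-634/29=491/58
M: M0=0, M1=491/58, M2=-634/29, M3=405/58, M4=0
seg 0: a=-5, c=M0/2=0, d=(M1−M0)/(6·1)=491/348, b=Δ0−h0·(2M0+M1)/6=901/348
seg 1: a=-1, c=M1/2=491/116, d=(M2−M1)/(6·1)=-1759/348, b=Δ1−h1·(2M1+M2)/6=1187/174
seg 2: a=5, c=M2/2=-317/29, d=(M3−M2)/(6·1)=1673/348, b=Δ2−h2·(2M2+M3)/6=43/348
seg 3: a=-1, c=M3/2=405/116, d=(M4−M3)/(6·3)=-45/116, b=Δ3−h3·(2M3+M4)/6=-1273/174
t_q=1/2 → seg 0, τ=1/2; S=-5+901/348·τ+0·τ²+491/348·τ³=-3275/928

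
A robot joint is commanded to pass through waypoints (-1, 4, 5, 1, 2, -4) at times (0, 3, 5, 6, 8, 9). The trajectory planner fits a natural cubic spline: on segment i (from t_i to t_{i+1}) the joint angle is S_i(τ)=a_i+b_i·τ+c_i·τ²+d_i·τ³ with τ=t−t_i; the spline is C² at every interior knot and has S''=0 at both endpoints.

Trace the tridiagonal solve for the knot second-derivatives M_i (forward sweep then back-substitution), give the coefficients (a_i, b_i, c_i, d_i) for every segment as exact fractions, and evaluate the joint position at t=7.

Δ: Δ0=5/3, Δ1=1/2, Δ2=-4, Δ3=1/2, Δ4=-6
row 1: diag=10, rhs=-7; c'=1/5, d'=-7/10
row 2: denom=6−2·1/5=28/5; d'=(-27−2·-7/10)/(28/5)=-32/7
row 3: denom=6−1·5/28=163/28; d'=(27−1·-32/7)/(163/28)=884/163
row 4: denom=6−2·56/163=866/163; d'=(-39−2·884/163)/(866/163)=-8125/866
back: M4=-8125/866
back: M3=884/163−56/163·-8125/866=3744/433
back: M2=-32/7−5/28·3744/433=-2648/433
back: M1=-7/10−1/5·-2648/433=453/866
M: M0=0, M1=453/866, M2=-2648/433, M3=3744/433, M4=-8125/866, M5=0
seg 0: a=-1, c=M0/2=0, d=(M1−M0)/(6·3)=151/5196, b=Δ0−h0·(2M0+M1)/6=7301/5196
seg 1: a=4, c=M1/2=453/1732, d=(M2−M1)/(6·2)=-5749/10392, b=Δ1−h1·(2M1+M2)/6=5689/2598
seg 2: a=5, c=M2/2=-1324/433, d=(M3−M2)/(6·1)=3196/1299, b=Δ2−h2·(2M2+M3)/6=-4420/1299
seg 3: a=1, c=M3/2=1872/433, d=(M4−M3)/(6·2)=-15613/10392, b=Δ3−h3·(2M3+M4)/6=-2776/1299
seg 4: a=2, c=M4/2=-8125/1732, d=(M5−M4)/(6·1)=8125/5196, b=Δ4−h4·(2M4+M5)/6=-7463/2598
t_q=7 → seg 3, τ=1; S=1+-2776/1299·τ+1872/433·τ²+-15613/10392·τ³=5833/3464

  seg 0: a=-1 b=7301/5196 c=0 d=151/5196
  seg 1: a=4 b=5689/2598 c=453/1732 d=-5749/10392
  seg 2: a=5 b=-4420/1299 c=-1324/433 d=3196/1299
  seg 3: a=1 b=-2776/1299 c=1872/433 d=-15613/10392
  seg 4: a=2 b=-7463/2598 c=-8125/1732 d=8125/5196
S(7) = 5833/3464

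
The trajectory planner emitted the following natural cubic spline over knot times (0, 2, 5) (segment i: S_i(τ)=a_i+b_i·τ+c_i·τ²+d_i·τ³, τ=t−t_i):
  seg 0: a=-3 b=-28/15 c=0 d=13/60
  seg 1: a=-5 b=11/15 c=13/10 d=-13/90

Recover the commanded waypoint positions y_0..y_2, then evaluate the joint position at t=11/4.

y_0 = S_0(0) = a_0 = -3
y_1 = S_1(0) = a_1 = -5
y_2 = S_1(3) = 5
t_q=11/4 is in segment 1 (τ=3/4); S_1(τ)=-2419/640

y_0=-3 y_1=-5 y_2=5
S(11/4) = -2419/640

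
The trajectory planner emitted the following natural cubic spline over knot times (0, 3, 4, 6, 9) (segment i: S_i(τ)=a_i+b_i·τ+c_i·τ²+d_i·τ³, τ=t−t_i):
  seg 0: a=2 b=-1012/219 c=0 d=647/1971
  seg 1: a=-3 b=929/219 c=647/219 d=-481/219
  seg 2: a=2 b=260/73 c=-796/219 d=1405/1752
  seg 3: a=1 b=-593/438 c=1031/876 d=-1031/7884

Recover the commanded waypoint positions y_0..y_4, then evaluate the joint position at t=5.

y_0 = S_0(0) = a_0 = 2
y_1 = S_1(0) = a_1 = -3
y_2 = S_2(0) = a_2 = 2
y_3 = S_3(0) = a_3 = 1
y_4 = S_3(3) = 4
t_q=5 is in segment 2 (τ=1); S_2(τ)=4781/1752

y_0=2 y_1=-3 y_2=2 y_3=1 y_4=4
S(5) = 4781/1752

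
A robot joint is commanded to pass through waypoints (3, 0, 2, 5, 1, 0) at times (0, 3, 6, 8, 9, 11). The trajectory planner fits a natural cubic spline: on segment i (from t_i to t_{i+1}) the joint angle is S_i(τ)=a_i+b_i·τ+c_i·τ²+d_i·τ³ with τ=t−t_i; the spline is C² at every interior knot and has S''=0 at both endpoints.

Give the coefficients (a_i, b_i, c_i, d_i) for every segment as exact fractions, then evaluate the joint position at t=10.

Δ: Δ0=-1, Δ1=2/3, Δ2=3/2, Δ3=-4, Δ4=-1/2
row 1: diag=12, rhs=10; c'=1/4, d'=5/6
row 2: denom=10−3·1/4=37/4; d'=(5−3·5/6)/(37/4)=10/37
row 3: denom=6−2·8/37=206/37; d'=(-33−2·10/37)/(206/37)=-1241/206
row 4: denom=6−1·37/206=1199/206; d'=(21−1·-1241/206)/(1199/206)=5567/1199
back: M4=5567/1199
back: M3=-1241/206−37/206·5567/1199=-8223/1199
back: M2=10/37−8/37·-8223/1199=2102/1199
back: M1=5/6−1/4·2102/1199=1421/3597
M: M0=0, M1=1421/3597, M2=2102/1199, M3=-8223/1199, M4=5567/1199, M5=0
seg 0: a=3, c=M0/2=0, d=(M1−M0)/(6·3)=1421/64746, b=Δ0−h0·(2M0+M1)/6=-8615/7194
seg 1: a=0, c=M1/2=1421/7194, d=(M2−M1)/(6·3)=4885/64746, b=Δ1−h1·(2M1+M2)/6=-2176/3597
seg 2: a=2, c=M2/2=1051/1199, d=(M3−M2)/(6·2)=-10325/14388, b=Δ2−h2·(2M2+M3)/6=18829/7194
seg 3: a=5, c=M3/2=-8223/2398, d=(M4−M3)/(6·1)=6895/3597, b=Δ3−h3·(2M3+M4)/6=-1627/654
seg 4: a=1, c=M4/2=5567/2398, d=(M5−M4)/(6·2)=-5567/14388, b=Δ4−h4·(2M4+M5)/6=-25865/7194
t_q=10 → seg 4, τ=1; S=1+-25865/7194·τ+5567/2398·τ²+-5567/14388·τ³=-3169/4796

  seg 0: a=3 b=-8615/7194 c=0 d=1421/64746
  seg 1: a=0 b=-2176/3597 c=1421/7194 d=4885/64746
  seg 2: a=2 b=18829/7194 c=1051/1199 d=-10325/14388
  seg 3: a=5 b=-1627/654 c=-8223/2398 d=6895/3597
  seg 4: a=1 b=-25865/7194 c=5567/2398 d=-5567/14388
S(10) = -3169/4796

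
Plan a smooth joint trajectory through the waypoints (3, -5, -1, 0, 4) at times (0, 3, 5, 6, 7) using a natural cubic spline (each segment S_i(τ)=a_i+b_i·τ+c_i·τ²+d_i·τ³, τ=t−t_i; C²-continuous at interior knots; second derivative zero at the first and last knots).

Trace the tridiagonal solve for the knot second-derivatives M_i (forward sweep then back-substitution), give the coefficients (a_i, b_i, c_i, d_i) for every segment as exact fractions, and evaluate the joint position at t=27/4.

  seg 0: a=3 b=-1402/321 c=0 d=182/963
  seg 1: a=-5 b=236/321 c=182/107 d=-343/642
  seg 2: a=-1 b=362/321 c=-161/107 d=442/321
  seg 3: a=0 b=722/321 c=281/107 d=-281/321
S(27/4) = 19139/6848

Δ: Δ0=-8/3, Δ1=2, Δ2=1, Δ3=4
row 1: diag=10, rhs=28; c'=1/5, d'=14/5
row 2: denom=6−2·1/5=28/5; d'=(-6−2·14/5)/(28/5)=-29/14
row 3: denom=4−1·5/28=107/28; d'=(18−1·-29/14)/(107/28)=562/107
back: M3=562/107
back: M2=-29/14−5/28·562/107=-322/107
back: M1=14/5−1/5·-322/107=364/107
M: M0=0, M1=364/107, M2=-322/107, M3=562/107, M4=0
seg 0: a=3, c=M0/2=0, d=(M1−M0)/(6·3)=182/963, b=Δ0−h0·(2M0+M1)/6=-1402/321
seg 1: a=-5, c=M1/2=182/107, d=(M2−M1)/(6·2)=-343/642, b=Δ1−h1·(2M1+M2)/6=236/321
seg 2: a=-1, c=M2/2=-161/107, d=(M3−M2)/(6·1)=442/321, b=Δ2−h2·(2M2+M3)/6=362/321
seg 3: a=0, c=M3/2=281/107, d=(M4−M3)/(6·1)=-281/321, b=Δ3−h3·(2M3+M4)/6=722/321
t_q=27/4 → seg 3, τ=3/4; S=0+722/321·τ+281/107·τ²+-281/321·τ³=19139/6848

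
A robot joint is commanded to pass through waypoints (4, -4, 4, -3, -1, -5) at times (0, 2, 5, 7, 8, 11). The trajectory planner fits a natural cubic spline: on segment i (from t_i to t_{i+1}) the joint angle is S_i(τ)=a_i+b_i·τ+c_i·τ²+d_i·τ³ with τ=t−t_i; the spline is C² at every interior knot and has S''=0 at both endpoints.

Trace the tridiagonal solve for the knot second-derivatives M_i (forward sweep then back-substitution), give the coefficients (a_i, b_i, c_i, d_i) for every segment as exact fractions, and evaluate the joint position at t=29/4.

Δ: Δ0=-4, Δ1=8/3, Δ2=-7/2, Δ3=2, Δ4=-4/3
row 1: diag=10, rhs=40; c'=3/10, d'=4
row 2: denom=10−3·3/10=91/10; d'=(-37−3·4)/(91/10)=-70/13
row 3: denom=6−2·20/91=506/91; d'=(33−2·-70/13)/(506/91)=3983/506
row 4: denom=8−1·91/506=3957/506; d'=(-20−1·3983/506)/(3957/506)=-4701/1319
back: M4=-4701/1319
back: M3=3983/506−91/506·-4701/1319=11228/1319
back: M2=-70/13−20/91·11228/1319=-9570/1319
back: M1=4−3/10·-9570/1319=8147/1319
M: M0=0, M1=8147/1319, M2=-9570/1319, M3=11228/1319, M4=-4701/1319, M5=0
seg 0: a=4, c=M0/2=0, d=(M1−M0)/(6·2)=8147/15828, b=Δ0−h0·(2M0+M1)/6=-23975/3957
seg 1: a=-4, c=M1/2=8147/2638, d=(M2−M1)/(6·3)=-17717/23742, b=Δ1−h1·(2M1+M2)/6=466/3957
seg 2: a=4, c=M2/2=-4785/1319, d=(M3−M2)/(6·2)=10399/7914, b=Δ2−h2·(2M2+M3)/6=-11875/7914
seg 3: a=-3, c=M3/2=5614/1319, d=(M4−M3)/(6·1)=-15929/7914, b=Δ3−h3·(2M3+M4)/6=-1927/7914
seg 4: a=-1, c=M4/2=-4701/2638, d=(M5−M4)/(6·3)=1567/7914, b=Δ4−h4·(2M4+M5)/6=8827/3957
t_q=29/4 → seg 3, τ=1/4; S=-3+-1927/7914·τ+5614/1319·τ²+-15929/7914·τ³=-477171/168832

  seg 0: a=4 b=-23975/3957 c=0 d=8147/15828
  seg 1: a=-4 b=466/3957 c=8147/2638 d=-17717/23742
  seg 2: a=4 b=-11875/7914 c=-4785/1319 d=10399/7914
  seg 3: a=-3 b=-1927/7914 c=5614/1319 d=-15929/7914
  seg 4: a=-1 b=8827/3957 c=-4701/2638 d=1567/7914
S(29/4) = -477171/168832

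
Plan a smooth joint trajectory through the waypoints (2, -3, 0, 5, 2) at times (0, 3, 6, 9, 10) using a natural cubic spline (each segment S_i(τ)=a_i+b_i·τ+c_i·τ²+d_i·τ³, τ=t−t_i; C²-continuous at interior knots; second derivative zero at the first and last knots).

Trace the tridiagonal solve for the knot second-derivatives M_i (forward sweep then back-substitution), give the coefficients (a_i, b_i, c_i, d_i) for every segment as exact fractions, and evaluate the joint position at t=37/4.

  seg 0: a=2 b=-119/54 c=0 d=29/486
  seg 1: a=-3 b=-16/27 c=29/54 d=-1/486
  seg 2: a=0 b=139/54 c=14/27 d=-133/486
  seg 3: a=5 b=-46/27 c=-35/18 d=35/54
S(37/4) = 5141/1152

Δ: Δ0=-5/3, Δ1=1, Δ2=5/3, Δ3=-3
row 1: diag=12, rhs=16; c'=1/4, d'=4/3
row 2: denom=12−3·1/4=45/4; d'=(4−3·4/3)/(45/4)=0
row 3: denom=8−3·4/15=36/5; d'=(-28−3·0)/(36/5)=-35/9
back: M3=-35/9
back: M2=0−4/15·-35/9=28/27
back: M1=4/3−1/4·28/27=29/27
M: M0=0, M1=29/27, M2=28/27, M3=-35/9, M4=0
seg 0: a=2, c=M0/2=0, d=(M1−M0)/(6·3)=29/486, b=Δ0−h0·(2M0+M1)/6=-119/54
seg 1: a=-3, c=M1/2=29/54, d=(M2−M1)/(6·3)=-1/486, b=Δ1−h1·(2M1+M2)/6=-16/27
seg 2: a=0, c=M2/2=14/27, d=(M3−M2)/(6·3)=-133/486, b=Δ2−h2·(2M2+M3)/6=139/54
seg 3: a=5, c=M3/2=-35/18, d=(M4−M3)/(6·1)=35/54, b=Δ3−h3·(2M3+M4)/6=-46/27
t_q=37/4 → seg 3, τ=1/4; S=5+-46/27·τ+-35/18·τ²+35/54·τ³=5141/1152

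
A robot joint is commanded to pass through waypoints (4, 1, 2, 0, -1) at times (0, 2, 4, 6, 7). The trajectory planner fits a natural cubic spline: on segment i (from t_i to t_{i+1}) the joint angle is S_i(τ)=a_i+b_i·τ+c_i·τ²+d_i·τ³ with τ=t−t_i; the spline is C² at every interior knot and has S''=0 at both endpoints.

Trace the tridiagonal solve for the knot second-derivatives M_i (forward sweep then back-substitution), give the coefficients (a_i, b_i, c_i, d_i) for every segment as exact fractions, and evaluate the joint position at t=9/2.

  seg 0: a=4 b=-88/41 c=0 d=53/328
  seg 1: a=1 b=-17/82 c=159/164 d=-101/328
  seg 2: a=2 b=-1/41 c=-36/41 d=8/41
  seg 3: a=0 b=-49/41 c=12/41 d=-4/41
S(9/2) = 147/82

Δ: Δ0=-3/2, Δ1=1/2, Δ2=-1, Δ3=-1
row 1: diag=8, rhs=12; c'=1/4, d'=3/2
row 2: denom=8−2·1/4=15/2; d'=(-9−2·3/2)/(15/2)=-8/5
row 3: denom=6−2·4/15=82/15; d'=(0−2·-8/5)/(82/15)=24/41
back: M3=24/41
back: M2=-8/5−4/15·24/41=-72/41
back: M1=3/2−1/4·-72/41=159/82
M: M0=0, M1=159/82, M2=-72/41, M3=24/41, M4=0
seg 0: a=4, c=M0/2=0, d=(M1−M0)/(6·2)=53/328, b=Δ0−h0·(2M0+M1)/6=-88/41
seg 1: a=1, c=M1/2=159/164, d=(M2−M1)/(6·2)=-101/328, b=Δ1−h1·(2M1+M2)/6=-17/82
seg 2: a=2, c=M2/2=-36/41, d=(M3−M2)/(6·2)=8/41, b=Δ2−h2·(2M2+M3)/6=-1/41
seg 3: a=0, c=M3/2=12/41, d=(M4−M3)/(6·1)=-4/41, b=Δ3−h3·(2M3+M4)/6=-49/41
t_q=9/2 → seg 2, τ=1/2; S=2+-1/41·τ+-36/41·τ²+8/41·τ³=147/82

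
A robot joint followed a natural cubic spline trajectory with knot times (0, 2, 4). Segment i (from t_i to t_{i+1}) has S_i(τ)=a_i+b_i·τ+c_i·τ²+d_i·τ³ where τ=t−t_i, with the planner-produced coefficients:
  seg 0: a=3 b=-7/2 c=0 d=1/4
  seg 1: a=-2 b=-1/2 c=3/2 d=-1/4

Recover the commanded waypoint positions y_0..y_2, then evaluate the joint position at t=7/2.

y_0 = S_0(0) = a_0 = 3
y_1 = S_1(0) = a_1 = -2
y_2 = S_1(2) = 1
t_q=7/2 is in segment 1 (τ=3/2); S_1(τ)=-7/32

y_0=3 y_1=-2 y_2=1
S(7/2) = -7/32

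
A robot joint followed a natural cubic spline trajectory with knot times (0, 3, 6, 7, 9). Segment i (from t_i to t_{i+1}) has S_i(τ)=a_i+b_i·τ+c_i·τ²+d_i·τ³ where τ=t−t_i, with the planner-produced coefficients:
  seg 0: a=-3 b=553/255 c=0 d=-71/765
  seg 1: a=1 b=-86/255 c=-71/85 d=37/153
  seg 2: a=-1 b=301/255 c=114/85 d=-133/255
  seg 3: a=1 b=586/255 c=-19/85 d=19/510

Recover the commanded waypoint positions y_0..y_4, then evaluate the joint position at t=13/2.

y_0=-3 y_1=1 y_2=-1 y_3=1 y_4=5
S(13/2) = -19/136

y_0 = S_0(0) = a_0 = -3
y_1 = S_1(0) = a_1 = 1
y_2 = S_2(0) = a_2 = -1
y_3 = S_3(0) = a_3 = 1
y_4 = S_3(2) = 5
t_q=13/2 is in segment 2 (τ=1/2); S_2(τ)=-19/136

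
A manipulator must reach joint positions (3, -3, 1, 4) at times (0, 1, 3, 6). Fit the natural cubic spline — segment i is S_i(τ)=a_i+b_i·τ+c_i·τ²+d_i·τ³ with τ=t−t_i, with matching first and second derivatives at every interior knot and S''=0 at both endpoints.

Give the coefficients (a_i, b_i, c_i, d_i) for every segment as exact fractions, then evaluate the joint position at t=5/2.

Δ: Δ0=-6, Δ1=2, Δ2=1
row 1: diag=6, rhs=48; c'=1/3, d'=8
row 2: denom=10−2·1/3=28/3; d'=(-6−2·8)/(28/3)=-33/14
back: M2=-33/14
back: M1=8−1/3·-33/14=123/14
M: M0=0, M1=123/14, M2=-33/14, M3=0
seg 0: a=3, c=M0/2=0, d=(M1−M0)/(6·1)=41/28, b=Δ0−h0·(2M0+M1)/6=-209/28
seg 1: a=-3, c=M1/2=123/28, d=(M2−M1)/(6·2)=-13/14, b=Δ1−h1·(2M1+M2)/6=-43/14
seg 2: a=1, c=M2/2=-33/28, d=(M3−M2)/(6·3)=11/84, b=Δ2−h2·(2M2+M3)/6=47/14
t_q=5/2 → seg 1, τ=3/2; S=-3+-43/14·τ+123/28·τ²+-13/14·τ³=-6/7

  seg 0: a=3 b=-209/28 c=0 d=41/28
  seg 1: a=-3 b=-43/14 c=123/28 d=-13/14
  seg 2: a=1 b=47/14 c=-33/28 d=11/84
S(5/2) = -6/7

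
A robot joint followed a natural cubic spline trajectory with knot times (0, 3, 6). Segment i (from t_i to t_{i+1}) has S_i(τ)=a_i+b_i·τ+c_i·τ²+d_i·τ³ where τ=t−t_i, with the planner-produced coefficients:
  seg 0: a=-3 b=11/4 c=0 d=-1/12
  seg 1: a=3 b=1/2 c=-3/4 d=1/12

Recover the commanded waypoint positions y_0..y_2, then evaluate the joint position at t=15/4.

y_0=-3 y_1=3 y_2=0
S(15/4) = 765/256

y_0 = S_0(0) = a_0 = -3
y_1 = S_1(0) = a_1 = 3
y_2 = S_1(3) = 0
t_q=15/4 is in segment 1 (τ=3/4); S_1(τ)=765/256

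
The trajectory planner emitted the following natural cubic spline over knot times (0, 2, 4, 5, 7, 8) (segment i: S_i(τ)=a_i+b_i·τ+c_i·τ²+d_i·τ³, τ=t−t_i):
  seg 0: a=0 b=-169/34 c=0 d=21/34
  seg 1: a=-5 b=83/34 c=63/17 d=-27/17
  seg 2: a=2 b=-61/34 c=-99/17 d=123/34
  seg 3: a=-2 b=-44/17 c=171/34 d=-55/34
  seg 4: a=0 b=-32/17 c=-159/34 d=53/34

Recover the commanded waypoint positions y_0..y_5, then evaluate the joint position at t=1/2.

y_0 = S_0(0) = a_0 = 0
y_1 = S_1(0) = a_1 = -5
y_2 = S_2(0) = a_2 = 2
y_3 = S_3(0) = a_3 = -2
y_4 = S_4(0) = a_4 = 0
y_5 = S_4(1) = -5
t_q=1/2 is in segment 0 (τ=1/2); S_0(τ)=-655/272

y_0=0 y_1=-5 y_2=2 y_3=-2 y_4=0 y_5=-5
S(1/2) = -655/272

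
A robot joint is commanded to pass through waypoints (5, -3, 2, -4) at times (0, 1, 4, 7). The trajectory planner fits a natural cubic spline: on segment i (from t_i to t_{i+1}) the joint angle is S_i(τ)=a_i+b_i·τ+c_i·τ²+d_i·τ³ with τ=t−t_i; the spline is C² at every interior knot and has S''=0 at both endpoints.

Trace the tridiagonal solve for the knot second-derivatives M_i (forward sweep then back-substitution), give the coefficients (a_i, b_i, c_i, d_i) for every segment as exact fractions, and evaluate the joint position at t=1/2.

Δ: Δ0=-8, Δ1=5/3, Δ2=-2
row 1: diag=8, rhs=58; c'=3/8, d'=29/4
row 2: denom=12−3·3/8=87/8; d'=(-22−3·29/4)/(87/8)=-350/87
back: M2=-350/87
back: M1=29/4−3/8·-350/87=254/29
M: M0=0, M1=254/29, M2=-350/87, M3=0
seg 0: a=5, c=M0/2=0, d=(M1−M0)/(6·1)=127/87, b=Δ0−h0·(2M0+M1)/6=-823/87
seg 1: a=-3, c=M1/2=127/29, d=(M2−M1)/(6·3)=-556/783, b=Δ1−h1·(2M1+M2)/6=-442/87
seg 2: a=2, c=M2/2=-175/87, d=(M3−M2)/(6·3)=175/783, b=Δ2−h2·(2M2+M3)/6=176/87
t_q=1/2 → seg 0, τ=1/2; S=5+-823/87·τ+0·τ²+127/87·τ³=105/232

  seg 0: a=5 b=-823/87 c=0 d=127/87
  seg 1: a=-3 b=-442/87 c=127/29 d=-556/783
  seg 2: a=2 b=176/87 c=-175/87 d=175/783
S(1/2) = 105/232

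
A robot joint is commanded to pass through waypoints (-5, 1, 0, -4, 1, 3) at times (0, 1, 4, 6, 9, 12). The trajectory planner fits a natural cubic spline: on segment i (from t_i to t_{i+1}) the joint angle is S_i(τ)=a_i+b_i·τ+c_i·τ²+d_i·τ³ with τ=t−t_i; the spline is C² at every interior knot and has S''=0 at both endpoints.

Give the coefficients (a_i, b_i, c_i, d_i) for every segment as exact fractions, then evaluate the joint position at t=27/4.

  seg 0: a=-5 b=16957/2499 c=0 d=-1963/2499
  seg 1: a=1 b=11068/2499 c=-1963/833 d=1922/7497
  seg 2: a=0 b=-6968/2499 c=-41/833 d=554/2499
  seg 3: a=-4 b=-116/357 c=1067/833 d=-514/2499
  seg 4: a=1 b=4516/2499 c=-475/833 d=475/7497
S(27/4) = -96227/26656

Δ: Δ0=6, Δ1=-1/3, Δ2=-2, Δ3=5/3, Δ4=2/3
row 1: diag=8, rhs=-38; c'=3/8, d'=-19/4
row 2: denom=10−3·3/8=71/8; d'=(-10−3·-19/4)/(71/8)=34/71
row 3: denom=10−2·16/71=678/71; d'=(22−2·34/71)/(678/71)=249/113
row 4: denom=12−3·71/226=2499/226; d'=(-6−3·249/113)/(2499/226)=-950/833
back: M4=-950/833
back: M3=249/113−71/226·-950/833=2134/833
back: M2=34/71−16/71·2134/833=-82/833
back: M1=-19/4−3/8·-82/833=-3926/833
M: M0=0, M1=-3926/833, M2=-82/833, M3=2134/833, M4=-950/833, M5=0
seg 0: a=-5, c=M0/2=0, d=(M1−M0)/(6·1)=-1963/2499, b=Δ0−h0·(2M0+M1)/6=16957/2499
seg 1: a=1, c=M1/2=-1963/833, d=(M2−M1)/(6·3)=1922/7497, b=Δ1−h1·(2M1+M2)/6=11068/2499
seg 2: a=0, c=M2/2=-41/833, d=(M3−M2)/(6·2)=554/2499, b=Δ2−h2·(2M2+M3)/6=-6968/2499
seg 3: a=-4, c=M3/2=1067/833, d=(M4−M3)/(6·3)=-514/2499, b=Δ3−h3·(2M3+M4)/6=-116/357
seg 4: a=1, c=M4/2=-475/833, d=(M5−M4)/(6·3)=475/7497, b=Δ4−h4·(2M4+M5)/6=4516/2499
t_q=27/4 → seg 3, τ=3/4; S=-4+-116/357·τ+1067/833·τ²+-514/2499·τ³=-96227/26656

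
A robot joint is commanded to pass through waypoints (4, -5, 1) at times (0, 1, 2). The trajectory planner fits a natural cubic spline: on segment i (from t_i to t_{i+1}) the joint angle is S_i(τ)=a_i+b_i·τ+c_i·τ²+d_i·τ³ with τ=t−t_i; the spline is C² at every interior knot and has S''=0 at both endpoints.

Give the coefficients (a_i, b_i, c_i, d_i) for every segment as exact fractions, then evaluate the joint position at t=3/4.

  seg 0: a=4 b=-51/4 c=0 d=15/4
  seg 1: a=-5 b=-3/2 c=45/4 d=-15/4
S(3/4) = -1019/256

Δ: Δ0=-9, Δ1=6
row 1: diag=4, rhs=90; c'=1/4, d'=45/2
back: M1=45/2
M: M0=0, M1=45/2, M2=0
seg 0: a=4, c=M0/2=0, d=(M1−M0)/(6·1)=15/4, b=Δ0−h0·(2M0+M1)/6=-51/4
seg 1: a=-5, c=M1/2=45/4, d=(M2−M1)/(6·1)=-15/4, b=Δ1−h1·(2M1+M2)/6=-3/2
t_q=3/4 → seg 0, τ=3/4; S=4+-51/4·τ+0·τ²+15/4·τ³=-1019/256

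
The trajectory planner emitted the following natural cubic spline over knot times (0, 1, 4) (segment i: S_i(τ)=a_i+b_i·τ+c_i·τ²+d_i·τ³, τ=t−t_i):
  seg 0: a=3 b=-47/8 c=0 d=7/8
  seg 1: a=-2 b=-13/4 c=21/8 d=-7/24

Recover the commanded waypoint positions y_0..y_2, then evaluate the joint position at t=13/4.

y_0=3 y_1=-2 y_2=4
S(13/4) = 335/512

y_0 = S_0(0) = a_0 = 3
y_1 = S_1(0) = a_1 = -2
y_2 = S_1(3) = 4
t_q=13/4 is in segment 1 (τ=9/4); S_1(τ)=335/512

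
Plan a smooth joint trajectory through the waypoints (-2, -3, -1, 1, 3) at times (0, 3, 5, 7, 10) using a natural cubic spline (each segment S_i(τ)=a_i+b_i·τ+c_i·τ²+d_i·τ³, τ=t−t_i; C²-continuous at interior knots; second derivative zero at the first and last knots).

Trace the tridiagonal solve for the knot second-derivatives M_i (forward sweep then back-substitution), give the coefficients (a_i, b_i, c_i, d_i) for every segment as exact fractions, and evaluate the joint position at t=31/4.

  seg 0: a=-2 b=-3/4 c=0 d=5/108
  seg 1: a=-3 b=1/2 c=5/12 d=-1/12
  seg 2: a=-1 b=7/6 c=-1/12 d=0
  seg 3: a=1 b=5/6 c=-1/12 d=1/108
S(31/4) = 405/256

Δ: Δ0=-1/3, Δ1=1, Δ2=1, Δ3=2/3
row 1: diag=10, rhs=8; c'=1/5, d'=4/5
row 2: denom=8−2·1/5=38/5; d'=(0−2·4/5)/(38/5)=-4/19
row 3: denom=10−2·5/19=180/19; d'=(-2−2·-4/19)/(180/19)=-1/6
back: M3=-1/6
back: M2=-4/19−5/19·-1/6=-1/6
back: M1=4/5−1/5·-1/6=5/6
M: M0=0, M1=5/6, M2=-1/6, M3=-1/6, M4=0
seg 0: a=-2, c=M0/2=0, d=(M1−M0)/(6·3)=5/108, b=Δ0−h0·(2M0+M1)/6=-3/4
seg 1: a=-3, c=M1/2=5/12, d=(M2−M1)/(6·2)=-1/12, b=Δ1−h1·(2M1+M2)/6=1/2
seg 2: a=-1, c=M2/2=-1/12, d=(M3−M2)/(6·2)=0, b=Δ2−h2·(2M2+M3)/6=7/6
seg 3: a=1, c=M3/2=-1/12, d=(M4−M3)/(6·3)=1/108, b=Δ3−h3·(2M3+M4)/6=5/6
t_q=31/4 → seg 3, τ=3/4; S=1+5/6·τ+-1/12·τ²+1/108·τ³=405/256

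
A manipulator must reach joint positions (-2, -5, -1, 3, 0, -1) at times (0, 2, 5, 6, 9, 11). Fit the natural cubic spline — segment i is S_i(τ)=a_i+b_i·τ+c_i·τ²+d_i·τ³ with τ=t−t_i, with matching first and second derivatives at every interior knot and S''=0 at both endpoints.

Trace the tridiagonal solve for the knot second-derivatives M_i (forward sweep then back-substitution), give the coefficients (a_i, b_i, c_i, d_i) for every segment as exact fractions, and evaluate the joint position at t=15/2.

Δ: Δ0=-3/2, Δ1=4/3, Δ2=4, Δ3=-1, Δ4=-1/2
row 1: diag=10, rhs=17; c'=3/10, d'=17/10
row 2: denom=8−3·3/10=71/10; d'=(16−3·17/10)/(71/10)=109/71
row 3: denom=8−1·10/71=558/71; d'=(-30−1·109/71)/(558/71)=-2239/558
row 4: denom=10−3·71/186=549/62; d'=(3−3·-2239/558)/(549/62)=2797/1647
back: M4=2797/1647
back: M3=-2239/558−71/186·2797/1647=-23029/4941
back: M2=109/71−10/71·-23029/4941=10829/4941
back: M1=17/10−3/10·10829/4941=1717/1647
M: M0=0, M1=1717/1647, M2=10829/4941, M3=-23029/4941, M4=2797/1647, M5=0
seg 0: a=-2, c=M0/2=0, d=(M1−M0)/(6·2)=1717/19764, b=Δ0−h0·(2M0+M1)/6=-18257/9882
seg 1: a=-5, c=M1/2=1717/3294, d=(M2−M1)/(6·3)=2839/44469, b=Δ1−h1·(2M1+M2)/6=-7955/9882
seg 2: a=-1, c=M2/2=10829/9882, d=(M3−M2)/(6·1)=-209/183, b=Δ2−h2·(2M2+M3)/6=39985/9882
seg 3: a=3, c=M3/2=-23029/9882, d=(M4−M3)/(6·3)=15710/44469, b=Δ3−h3·(2M3+M4)/6=27785/9882
seg 4: a=0, c=M4/2=2797/3294, d=(M5−M4)/(6·2)=-2797/19764, b=Δ4−h4·(2M4+M5)/6=-16129/9882
t_q=15/2 → seg 3, τ=3/2; S=3+27785/9882·τ+-23029/9882·τ²+15710/44469·τ³=13907/4392

  seg 0: a=-2 b=-18257/9882 c=0 d=1717/19764
  seg 1: a=-5 b=-7955/9882 c=1717/3294 d=2839/44469
  seg 2: a=-1 b=39985/9882 c=10829/9882 d=-209/183
  seg 3: a=3 b=27785/9882 c=-23029/9882 d=15710/44469
  seg 4: a=0 b=-16129/9882 c=2797/3294 d=-2797/19764
S(15/2) = 13907/4392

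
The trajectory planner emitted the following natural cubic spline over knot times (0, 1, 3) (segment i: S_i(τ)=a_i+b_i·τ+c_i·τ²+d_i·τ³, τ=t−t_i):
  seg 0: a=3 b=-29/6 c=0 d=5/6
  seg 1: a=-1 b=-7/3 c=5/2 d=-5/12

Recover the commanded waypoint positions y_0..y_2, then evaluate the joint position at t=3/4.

y_0 = S_0(0) = a_0 = 3
y_1 = S_1(0) = a_1 = -1
y_2 = S_1(2) = 1
t_q=3/4 is in segment 0 (τ=3/4); S_0(τ)=-35/128

y_0=3 y_1=-1 y_2=1
S(3/4) = -35/128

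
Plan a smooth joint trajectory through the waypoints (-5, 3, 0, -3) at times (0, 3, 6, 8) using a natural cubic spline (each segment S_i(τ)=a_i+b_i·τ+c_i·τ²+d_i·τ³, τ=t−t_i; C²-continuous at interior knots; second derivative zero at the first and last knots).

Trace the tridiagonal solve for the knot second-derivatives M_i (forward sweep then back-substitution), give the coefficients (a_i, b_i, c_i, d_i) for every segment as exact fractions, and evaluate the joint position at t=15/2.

  seg 0: a=-5 b=803/222 c=0 d=-211/1998
  seg 1: a=3 b=85/111 c=-211/222 d=241/1998
  seg 2: a=0 b=-373/222 c=5/37 d=-5/222
S(15/2) = -1357/592

Δ: Δ0=8/3, Δ1=-1, Δ2=-3/2
row 1: diag=12, rhs=-22; c'=1/4, d'=-11/6
row 2: denom=10−3·1/4=37/4; d'=(-3−3·-11/6)/(37/4)=10/37
back: M2=10/37
back: M1=-11/6−1/4·10/37=-211/111
M: M0=0, M1=-211/111, M2=10/37, M3=0
seg 0: a=-5, c=M0/2=0, d=(M1−M0)/(6·3)=-211/1998, b=Δ0−h0·(2M0+M1)/6=803/222
seg 1: a=3, c=M1/2=-211/222, d=(M2−M1)/(6·3)=241/1998, b=Δ1−h1·(2M1+M2)/6=85/111
seg 2: a=0, c=M2/2=5/37, d=(M3−M2)/(6·2)=-5/222, b=Δ2−h2·(2M2+M3)/6=-373/222
t_q=15/2 → seg 2, τ=3/2; S=0+-373/222·τ+5/37·τ²+-5/222·τ³=-1357/592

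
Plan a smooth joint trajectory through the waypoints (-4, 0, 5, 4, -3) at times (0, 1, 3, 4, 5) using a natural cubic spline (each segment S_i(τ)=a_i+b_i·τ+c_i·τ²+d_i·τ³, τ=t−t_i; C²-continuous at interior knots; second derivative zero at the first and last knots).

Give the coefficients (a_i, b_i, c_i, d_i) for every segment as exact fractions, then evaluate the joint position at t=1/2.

  seg 0: a=-4 b=1013/244 c=0 d=-37/244
  seg 1: a=0 b=451/122 c=-111/244 d=-35/488
  seg 2: a=5 b=62/61 c=-54/61 d=-69/61
  seg 3: a=4 b=-253/61 c=-261/61 d=87/61
S(1/2) = -3793/1952

Δ: Δ0=4, Δ1=5/2, Δ2=-1, Δ3=-7
row 1: diag=6, rhs=-9; c'=1/3, d'=-3/2
row 2: denom=6−2·1/3=16/3; d'=(-21−2·-3/2)/(16/3)=-27/8
row 3: denom=4−1·3/16=61/16; d'=(-36−1·-27/8)/(61/16)=-522/61
back: M3=-522/61
back: M2=-27/8−3/16·-522/61=-108/61
back: M1=-3/2−1/3·-108/61=-111/122
M: M0=0, M1=-111/122, M2=-108/61, M3=-522/61, M4=0
seg 0: a=-4, c=M0/2=0, d=(M1−M0)/(6·1)=-37/244, b=Δ0−h0·(2M0+M1)/6=1013/244
seg 1: a=0, c=M1/2=-111/244, d=(M2−M1)/(6·2)=-35/488, b=Δ1−h1·(2M1+M2)/6=451/122
seg 2: a=5, c=M2/2=-54/61, d=(M3−M2)/(6·1)=-69/61, b=Δ2−h2·(2M2+M3)/6=62/61
seg 3: a=4, c=M3/2=-261/61, d=(M4−M3)/(6·1)=87/61, b=Δ3−h3·(2M3+M4)/6=-253/61
t_q=1/2 → seg 0, τ=1/2; S=-4+1013/244·τ+0·τ²+-37/244·τ³=-3793/1952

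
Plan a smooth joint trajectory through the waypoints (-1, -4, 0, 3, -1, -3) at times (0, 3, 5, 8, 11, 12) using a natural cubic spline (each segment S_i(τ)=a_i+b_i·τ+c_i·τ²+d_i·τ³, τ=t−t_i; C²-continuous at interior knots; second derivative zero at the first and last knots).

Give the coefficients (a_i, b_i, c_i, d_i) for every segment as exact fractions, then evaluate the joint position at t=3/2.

  seg 0: a=-1 b=-1253/636 c=0 d=617/5724
  seg 1: a=-4 b=299/318 c=617/636 d=-35/159
  seg 2: a=0 b=231/106 c=-223/636 d=-3/212
  seg 3: a=3 b=-65/212 c=-76/159 d=259/5724
  seg 4: a=-1 b=-207/106 c=-15/212 d=5/212
S(3/2) = -6091/1696

Δ: Δ0=-1, Δ1=2, Δ2=1, Δ3=-4/3, Δ4=-2
row 1: diag=10, rhs=18; c'=1/5, d'=9/5
row 2: denom=10−2·1/5=48/5; d'=(-6−2·9/5)/(48/5)=-1
row 3: denom=12−3·5/16=177/16; d'=(-14−3·-1)/(177/16)=-176/177
row 4: denom=8−3·16/59=424/59; d'=(-4−3·-176/177)/(424/59)=-15/106
back: M4=-15/106
back: M3=-176/177−16/59·-15/106=-152/159
back: M2=-1−5/16·-152/159=-223/318
back: M1=9/5−1/5·-223/318=617/318
M: M0=0, M1=617/318, M2=-223/318, M3=-152/159, M4=-15/106, M5=0
seg 0: a=-1, c=M0/2=0, d=(M1−M0)/(6·3)=617/5724, b=Δ0−h0·(2M0+M1)/6=-1253/636
seg 1: a=-4, c=M1/2=617/636, d=(M2−M1)/(6·2)=-35/159, b=Δ1−h1·(2M1+M2)/6=299/318
seg 2: a=0, c=M2/2=-223/636, d=(M3−M2)/(6·3)=-3/212, b=Δ2−h2·(2M2+M3)/6=231/106
seg 3: a=3, c=M3/2=-76/159, d=(M4−M3)/(6·3)=259/5724, b=Δ3−h3·(2M3+M4)/6=-65/212
seg 4: a=-1, c=M4/2=-15/212, d=(M5−M4)/(6·1)=5/212, b=Δ4−h4·(2M4+M5)/6=-207/106
t_q=3/2 → seg 0, τ=3/2; S=-1+-1253/636·τ+0·τ²+617/5724·τ³=-6091/1696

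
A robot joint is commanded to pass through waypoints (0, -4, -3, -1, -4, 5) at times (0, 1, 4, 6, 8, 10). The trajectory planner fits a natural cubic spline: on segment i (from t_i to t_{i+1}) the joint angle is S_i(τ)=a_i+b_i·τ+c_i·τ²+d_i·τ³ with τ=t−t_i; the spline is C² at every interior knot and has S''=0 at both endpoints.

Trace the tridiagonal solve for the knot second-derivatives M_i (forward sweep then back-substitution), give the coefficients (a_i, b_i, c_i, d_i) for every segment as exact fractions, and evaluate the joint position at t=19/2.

  seg 0: a=0 b=-1048/231 c=0 d=124/231
  seg 1: a=-4 b=-676/231 c=124/77 d=-11/63
  seg 2: a=-3 b=467/231 c=3/77 d=-127/462
  seg 3: a=-1 b=-37/33 c=-124/77 d=1313/1848
  seg 4: a=-4 b=445/462 c=817/308 d=-817/1848
S(19/2) = 9467/4928

Δ: Δ0=-4, Δ1=1/3, Δ2=1, Δ3=-3/2, Δ4=9/2
row 1: diag=8, rhs=26; c'=3/8, d'=13/4
row 2: denom=10−3·3/8=71/8; d'=(4−3·13/4)/(71/8)=-46/71
row 3: denom=8−2·16/71=536/71; d'=(-15−2·-46/71)/(536/71)=-973/536
row 4: denom=8−2·71/268=1001/134; d'=(36−2·-973/536)/(1001/134)=817/154
back: M4=817/154
back: M3=-973/536−71/268·817/154=-248/77
back: M2=-46/71−16/71·-248/77=6/77
back: M1=13/4−3/8·6/77=248/77
M: M0=0, M1=248/77, M2=6/77, M3=-248/77, M4=817/154, M5=0
seg 0: a=0, c=M0/2=0, d=(M1−M0)/(6·1)=124/231, b=Δ0−h0·(2M0+M1)/6=-1048/231
seg 1: a=-4, c=M1/2=124/77, d=(M2−M1)/(6·3)=-11/63, b=Δ1−h1·(2M1+M2)/6=-676/231
seg 2: a=-3, c=M2/2=3/77, d=(M3−M2)/(6·2)=-127/462, b=Δ2−h2·(2M2+M3)/6=467/231
seg 3: a=-1, c=M3/2=-124/77, d=(M4−M3)/(6·2)=1313/1848, b=Δ3−h3·(2M3+M4)/6=-37/33
seg 4: a=-4, c=M4/2=817/308, d=(M5−M4)/(6·2)=-817/1848, b=Δ4−h4·(2M4+M5)/6=445/462
t_q=19/2 → seg 4, τ=3/2; S=-4+445/462·τ+817/308·τ²+-817/1848·τ³=9467/4928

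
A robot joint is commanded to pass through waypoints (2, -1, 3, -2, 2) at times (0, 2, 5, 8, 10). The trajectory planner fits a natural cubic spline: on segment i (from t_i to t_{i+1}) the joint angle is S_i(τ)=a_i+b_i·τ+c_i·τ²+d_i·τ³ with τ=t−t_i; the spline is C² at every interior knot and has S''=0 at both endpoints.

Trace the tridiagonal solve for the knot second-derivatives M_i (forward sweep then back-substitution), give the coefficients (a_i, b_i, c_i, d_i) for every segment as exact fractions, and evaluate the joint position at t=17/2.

Δ: Δ0=-3/2, Δ1=4/3, Δ2=-5/3, Δ3=2
row 1: diag=10, rhs=17; c'=3/10, d'=17/10
row 2: denom=12−3·3/10=111/10; d'=(-18−3·17/10)/(111/10)=-77/37
row 3: denom=10−3·10/37=340/37; d'=(22−3·-77/37)/(340/37)=209/68
back: M3=209/68
back: M2=-77/37−10/37·209/68=-99/34
back: M1=17/10−3/10·-99/34=175/68
M: M0=0, M1=175/68, M2=-99/34, M3=209/68, M4=0
seg 0: a=2, c=M0/2=0, d=(M1−M0)/(6·2)=175/816, b=Δ0−h0·(2M0+M1)/6=-481/204
seg 1: a=-1, c=M1/2=175/136, d=(M2−M1)/(6·3)=-373/1224, b=Δ1−h1·(2M1+M2)/6=11/51
seg 2: a=3, c=M2/2=-99/68, d=(M3−M2)/(6·3)=407/1224, b=Δ2−h2·(2M2+M3)/6=-7/24
seg 3: a=-2, c=M3/2=209/136, d=(M4−M3)/(6·2)=-209/816, b=Δ3−h3·(2M3+M4)/6=-5/102
t_q=17/2 → seg 3, τ=1/2; S=-2+-5/102·τ+209/136·τ²+-209/816·τ³=-3639/2176

  seg 0: a=2 b=-481/204 c=0 d=175/816
  seg 1: a=-1 b=11/51 c=175/136 d=-373/1224
  seg 2: a=3 b=-7/24 c=-99/68 d=407/1224
  seg 3: a=-2 b=-5/102 c=209/136 d=-209/816
S(17/2) = -3639/2176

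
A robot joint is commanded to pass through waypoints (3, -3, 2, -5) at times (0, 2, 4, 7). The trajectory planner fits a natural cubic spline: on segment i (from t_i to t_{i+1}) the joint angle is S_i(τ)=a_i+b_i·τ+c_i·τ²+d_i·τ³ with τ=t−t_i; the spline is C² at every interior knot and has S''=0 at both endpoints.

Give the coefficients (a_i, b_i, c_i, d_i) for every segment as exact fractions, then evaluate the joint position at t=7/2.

Δ: Δ0=-3, Δ1=5/2, Δ2=-7/3
row 1: diag=8, rhs=33; c'=1/4, d'=33/8
row 2: denom=10−2·1/4=19/2; d'=(-29−2·33/8)/(19/2)=-149/38
back: M2=-149/38
back: M1=33/8−1/4·-149/38=97/19
M: M0=0, M1=97/19, M2=-149/38, M3=0
seg 0: a=3, c=M0/2=0, d=(M1−M0)/(6·2)=97/228, b=Δ0−h0·(2M0+M1)/6=-268/57
seg 1: a=-3, c=M1/2=97/38, d=(M2−M1)/(6·2)=-343/456, b=Δ1−h1·(2M1+M2)/6=23/57
seg 2: a=2, c=M2/2=-149/76, d=(M3−M2)/(6·3)=149/684, b=Δ2−h2·(2M2+M3)/6=181/114
t_q=7/2 → seg 1, τ=3/2; S=-3+23/57·τ+97/38·τ²+-343/456·τ³=985/1216

  seg 0: a=3 b=-268/57 c=0 d=97/228
  seg 1: a=-3 b=23/57 c=97/38 d=-343/456
  seg 2: a=2 b=181/114 c=-149/76 d=149/684
S(7/2) = 985/1216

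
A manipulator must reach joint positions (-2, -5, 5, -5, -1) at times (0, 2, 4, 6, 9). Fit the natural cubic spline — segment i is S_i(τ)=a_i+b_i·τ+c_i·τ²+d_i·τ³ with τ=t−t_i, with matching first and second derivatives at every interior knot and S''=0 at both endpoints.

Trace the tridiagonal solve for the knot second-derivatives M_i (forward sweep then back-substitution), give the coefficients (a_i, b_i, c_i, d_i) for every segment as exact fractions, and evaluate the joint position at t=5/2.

Δ: Δ0=-3/2, Δ1=5, Δ2=-5, Δ3=4/3
row 1: diag=8, rhs=39; c'=1/4, d'=39/8
row 2: denom=8−2·1/4=15/2; d'=(-60−2·39/8)/(15/2)=-93/10
row 3: denom=10−2·4/15=142/15; d'=(38−2·-93/10)/(142/15)=849/142
back: M3=849/142
back: M2=-93/10−4/15·849/142=-1547/142
back: M1=39/8−1/4·-1547/142=1079/142
M: M0=0, M1=1079/142, M2=-1547/142, M3=849/142, M4=0
seg 0: a=-2, c=M0/2=0, d=(M1−M0)/(6·2)=1079/1704, b=Δ0−h0·(2M0+M1)/6=-859/213
seg 1: a=-5, c=M1/2=1079/284, d=(M2−M1)/(6·2)=-1313/852, b=Δ1−h1·(2M1+M2)/6=1519/426
seg 2: a=5, c=M2/2=-1547/284, d=(M3−M2)/(6·2)=599/426, b=Δ2−h2·(2M2+M3)/6=115/426
seg 3: a=-5, c=M3/2=849/284, d=(M4−M3)/(6·3)=-283/852, b=Δ3−h3·(2M3+M4)/6=-1979/426
t_q=5/2 → seg 1, τ=1/2; S=-5+1519/426·τ+1079/284·τ²+-1313/852·τ³=-5589/2272

  seg 0: a=-2 b=-859/213 c=0 d=1079/1704
  seg 1: a=-5 b=1519/426 c=1079/284 d=-1313/852
  seg 2: a=5 b=115/426 c=-1547/284 d=599/426
  seg 3: a=-5 b=-1979/426 c=849/284 d=-283/852
S(5/2) = -5589/2272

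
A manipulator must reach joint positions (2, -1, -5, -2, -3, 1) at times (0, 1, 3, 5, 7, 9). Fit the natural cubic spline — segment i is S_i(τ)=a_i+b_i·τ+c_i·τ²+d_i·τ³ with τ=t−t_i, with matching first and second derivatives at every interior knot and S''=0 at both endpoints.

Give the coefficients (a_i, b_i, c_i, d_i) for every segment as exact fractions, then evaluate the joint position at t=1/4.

  seg 0: a=2 b=-911/306 c=0 d=-7/306
  seg 1: a=-1 b=-466/153 c=-7/102 d=181/612
  seg 2: a=-5 b=35/153 c=29/17 d=-655/1224
  seg 3: a=-2 b=193/306 c=-307/204 d=575/1224
  seg 4: a=-3 b=38/153 c=67/51 d=-67/306
S(1/4) = 8195/6528

Δ: Δ0=-3, Δ1=-2, Δ2=3/2, Δ3=-1/2, Δ4=2
row 1: diag=6, rhs=6; c'=1/3, d'=1
row 2: denom=8−2·1/3=22/3; d'=(21−2·1)/(22/3)=57/22
row 3: denom=8−2·3/11=82/11; d'=(-12−2·57/22)/(82/11)=-189/82
row 4: denom=8−2·11/41=306/41; d'=(15−2·-189/82)/(306/41)=134/51
back: M4=134/51
back: M3=-189/82−11/41·134/51=-307/102
back: M2=57/22−3/11·-307/102=58/17
back: M1=1−1/3·58/17=-7/51
M: M0=0, M1=-7/51, M2=58/17, M3=-307/102, M4=134/51, M5=0
seg 0: a=2, c=M0/2=0, d=(M1−M0)/(6·1)=-7/306, b=Δ0−h0·(2M0+M1)/6=-911/306
seg 1: a=-1, c=M1/2=-7/102, d=(M2−M1)/(6·2)=181/612, b=Δ1−h1·(2M1+M2)/6=-466/153
seg 2: a=-5, c=M2/2=29/17, d=(M3−M2)/(6·2)=-655/1224, b=Δ2−h2·(2M2+M3)/6=35/153
seg 3: a=-2, c=M3/2=-307/204, d=(M4−M3)/(6·2)=575/1224, b=Δ3−h3·(2M3+M4)/6=193/306
seg 4: a=-3, c=M4/2=67/51, d=(M5−M4)/(6·2)=-67/306, b=Δ4−h4·(2M4+M5)/6=38/153
t_q=1/4 → seg 0, τ=1/4; S=2+-911/306·τ+0·τ²+-7/306·τ³=8195/6528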